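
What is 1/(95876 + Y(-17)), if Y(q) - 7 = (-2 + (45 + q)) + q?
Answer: 1/95892 ≈ 1.0428e-5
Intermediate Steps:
Y(q) = 50 + 2*q (Y(q) = 7 + ((-2 + (45 + q)) + q) = 7 + ((43 + q) + q) = 7 + (43 + 2*q) = 50 + 2*q)
1/(95876 + Y(-17)) = 1/(95876 + (50 + 2*(-17))) = 1/(95876 + (50 - 34)) = 1/(95876 + 16) = 1/95892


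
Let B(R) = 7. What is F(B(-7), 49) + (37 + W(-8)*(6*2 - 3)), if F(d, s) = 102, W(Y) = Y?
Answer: 67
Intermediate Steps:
F(B(-7), 49) + (37 + W(-8)*(6*2 - 3)) = 102 + (37 - 8*(6*2 - 3)) = 102 + (37 - 8*(12 - 3)) = 102 + (37 - 8*9) = 102 + (37 - 72) = 102 - 35 = 67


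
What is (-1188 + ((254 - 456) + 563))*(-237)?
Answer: 195999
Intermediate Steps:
(-1188 + ((254 - 456) + 563))*(-237) = (-1188 + (-202 + 563))*(-237) = (-1188 + 361)*(-237) = -827*(-237) = 195999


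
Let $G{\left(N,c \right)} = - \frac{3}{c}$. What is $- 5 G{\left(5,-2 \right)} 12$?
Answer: $-90$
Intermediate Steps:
$- 5 G{\left(5,-2 \right)} 12 = - 5 \left(- \frac{3}{-2}\right) 12 = - 5 \left(\left(-3\right) \left(- \frac{1}{2}\right)\right) 12 = \left(-5\right) \frac{3}{2} \cdot 12 = \left(- \frac{15}{2}\right) 12 = -90$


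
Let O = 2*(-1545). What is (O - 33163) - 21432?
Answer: -57685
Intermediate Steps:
O = -3090
(O - 33163) - 21432 = (-3090 - 33163) - 21432 = -36253 - 21432 = -57685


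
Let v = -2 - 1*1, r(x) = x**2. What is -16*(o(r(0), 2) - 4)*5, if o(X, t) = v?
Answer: 560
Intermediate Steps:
v = -3 (v = -2 - 1 = -3)
o(X, t) = -3
-16*(o(r(0), 2) - 4)*5 = -16*(-3 - 4)*5 = -16*(-7)*5 = 112*5 = 560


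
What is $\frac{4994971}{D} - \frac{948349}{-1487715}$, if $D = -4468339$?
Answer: $- \frac{3193548458954}{6647614955385} \approx -0.48041$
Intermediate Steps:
$\frac{4994971}{D} - \frac{948349}{-1487715} = \frac{4994971}{-4468339} - \frac{948349}{-1487715} = 4994971 \left(- \frac{1}{4468339}\right) - - \frac{948349}{1487715} = - \frac{4994971}{4468339} + \frac{948349}{1487715} = - \frac{3193548458954}{6647614955385}$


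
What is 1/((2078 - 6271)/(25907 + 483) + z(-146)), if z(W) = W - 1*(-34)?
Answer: -3770/422839 ≈ -0.0089159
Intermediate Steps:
z(W) = 34 + W (z(W) = W + 34 = 34 + W)
1/((2078 - 6271)/(25907 + 483) + z(-146)) = 1/((2078 - 6271)/(25907 + 483) + (34 - 146)) = 1/(-4193/26390 - 112) = 1/(-4193*1/26390 - 112) = 1/(-599/3770 - 112) = 1/(-422839/3770) = -3770/422839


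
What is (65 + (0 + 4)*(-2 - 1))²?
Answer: 2809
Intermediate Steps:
(65 + (0 + 4)*(-2 - 1))² = (65 + 4*(-3))² = (65 - 12)² = 53² = 2809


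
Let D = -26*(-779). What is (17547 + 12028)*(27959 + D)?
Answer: 1425899475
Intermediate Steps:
D = 20254
(17547 + 12028)*(27959 + D) = (17547 + 12028)*(27959 + 20254) = 29575*48213 = 1425899475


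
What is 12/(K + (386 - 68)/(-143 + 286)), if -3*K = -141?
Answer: 1716/7039 ≈ 0.24378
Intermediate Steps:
K = 47 (K = -1/3*(-141) = 47)
12/(K + (386 - 68)/(-143 + 286)) = 12/(47 + (386 - 68)/(-143 + 286)) = 12/(47 + 318/143) = 12/(7039/143) = 12*(143/7039) = 1716/7039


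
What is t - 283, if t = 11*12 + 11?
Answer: -140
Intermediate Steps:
t = 143 (t = 132 + 11 = 143)
t - 283 = 143 - 283 = -140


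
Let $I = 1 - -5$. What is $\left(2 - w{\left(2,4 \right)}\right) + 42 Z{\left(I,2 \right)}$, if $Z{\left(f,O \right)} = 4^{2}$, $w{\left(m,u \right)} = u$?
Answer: $670$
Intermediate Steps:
$I = 6$ ($I = 1 + 5 = 6$)
$Z{\left(f,O \right)} = 16$
$\left(2 - w{\left(2,4 \right)}\right) + 42 Z{\left(I,2 \right)} = \left(2 - 4\right) + 42 \cdot 16 = \left(2 - 4\right) + 672 = -2 + 672 = 670$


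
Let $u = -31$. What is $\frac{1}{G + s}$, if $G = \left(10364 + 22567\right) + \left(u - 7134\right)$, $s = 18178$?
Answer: $\frac{1}{43944} \approx 2.2756 \cdot 10^{-5}$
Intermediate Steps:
$G = 25766$ ($G = \left(10364 + 22567\right) - 7165 = 32931 - 7165 = 25766$)
$\frac{1}{G + s} = \frac{1}{25766 + 18178} = \frac{1}{43944}$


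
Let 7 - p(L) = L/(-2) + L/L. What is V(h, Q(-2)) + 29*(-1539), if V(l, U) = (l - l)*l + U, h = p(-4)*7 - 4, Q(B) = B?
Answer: -44633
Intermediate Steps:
p(L) = 6 + L/2 (p(L) = 7 - (L/(-2) + L/L) = 7 - (L*(-½) + 1) = 7 - (-L/2 + 1) = 7 - (1 - L/2) = 7 + (-1 + L/2) = 6 + L/2)
h = 24 (h = (6 + (½)*(-4))*7 - 4 = (6 - 2)*7 - 4 = 4*7 - 4 = 28 - 4 = 24)
V(l, U) = U (V(l, U) = 0*l + U = 0 + U = U)
V(h, Q(-2)) + 29*(-1539) = -2 + 29*(-1539) = -2 - 44631 = -44633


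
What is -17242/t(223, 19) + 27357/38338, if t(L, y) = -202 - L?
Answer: 672650521/16293650 ≈ 41.283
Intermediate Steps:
-17242/t(223, 19) + 27357/38338 = -17242/(-202 - 1*223) + 27357/38338 = -17242/(-202 - 223) + 27357*(1/38338) = -17242/(-425) + 27357/38338 = -17242*(-1/425) + 27357/38338 = 17242/425 + 27357/38338 = 672650521/16293650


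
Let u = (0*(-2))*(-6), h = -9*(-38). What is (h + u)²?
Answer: 116964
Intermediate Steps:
h = 342
u = 0 (u = 0*(-6) = 0)
(h + u)² = (342 + 0)² = 342² = 116964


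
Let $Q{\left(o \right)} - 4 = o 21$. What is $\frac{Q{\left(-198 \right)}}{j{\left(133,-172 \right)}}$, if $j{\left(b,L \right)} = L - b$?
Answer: $\frac{4154}{305} \approx 13.62$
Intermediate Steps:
$Q{\left(o \right)} = 4 + 21 o$ ($Q{\left(o \right)} = 4 + o 21 = 4 + 21 o$)
$\frac{Q{\left(-198 \right)}}{j{\left(133,-172 \right)}} = \frac{4 + 21 \left(-198\right)}{-172 - 133} = \frac{4 - 4158}{-172 - 133} = - \frac{4154}{-305} = \left(-4154\right) \left(- \frac{1}{305}\right) = \frac{4154}{305}$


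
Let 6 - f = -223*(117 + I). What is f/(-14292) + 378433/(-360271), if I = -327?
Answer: 955063739/429082761 ≈ 2.2258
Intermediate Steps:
f = -46824 (f = 6 - (-223)*(117 - 327) = 6 - (-223)*(-210) = 6 - 1*46830 = 6 - 46830 = -46824)
f/(-14292) + 378433/(-360271) = -46824/(-14292) + 378433/(-360271) = -46824*(-1/14292) + 378433*(-1/360271) = 3902/1191 - 378433/360271 = 955063739/429082761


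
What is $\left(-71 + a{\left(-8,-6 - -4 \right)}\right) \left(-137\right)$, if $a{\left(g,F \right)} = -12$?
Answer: $11371$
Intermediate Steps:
$\left(-71 + a{\left(-8,-6 - -4 \right)}\right) \left(-137\right) = \left(-71 - 12\right) \left(-137\right) = \left(-83\right) \left(-137\right) = 11371$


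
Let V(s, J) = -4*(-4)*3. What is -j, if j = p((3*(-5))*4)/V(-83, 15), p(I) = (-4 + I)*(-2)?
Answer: -8/3 ≈ -2.6667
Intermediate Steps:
V(s, J) = 48 (V(s, J) = 16*3 = 48)
p(I) = 8 - 2*I
j = 8/3 (j = (8 - 2*3*(-5)*4)/48 = (8 - (-30)*4)*(1/48) = (8 - 2*(-60))*(1/48) = (8 + 120)*(1/48) = 128*(1/48) = 8/3 ≈ 2.6667)
-j = -1*8/3 = -8/3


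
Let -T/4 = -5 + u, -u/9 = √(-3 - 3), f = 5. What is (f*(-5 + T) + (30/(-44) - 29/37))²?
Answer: -125225801951/662596 + 10774260*I*√6/407 ≈ -1.8899e+5 + 64844.0*I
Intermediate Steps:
u = -9*I*√6 (u = -9*√(-3 - 3) = -9*I*√6 ≈ -22.045*I)
T = 20 + 36*I*√6 (T = -4*(-5 - 9*I*√6) = 20 + 36*I*√6 ≈ 20.0 + 88.182*I)
(f*(-5 + T) + (30/(-44) - 29/37))² = (5*(-5 + (20 + 36*I*√6)) + (30/(-44) - 29/37))² = (5*(15 + 36*I*√6) + (30*(-1/44) - 29*1/37))² = ((75 + 180*I*√6) + (-15/22 - 29/37))² = ((75 + 180*I*√6) - 1193/814)² = (59857/814 + 180*I*√6)²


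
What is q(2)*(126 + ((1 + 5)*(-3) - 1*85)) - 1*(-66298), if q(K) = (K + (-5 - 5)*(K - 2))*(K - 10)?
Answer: 65930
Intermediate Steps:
q(K) = (-10 + K)*(20 - 9*K) (q(K) = (K - 10*(-2 + K))*(-10 + K) = (K + (20 - 10*K))*(-10 + K) = (20 - 9*K)*(-10 + K) = (-10 + K)*(20 - 9*K))
q(2)*(126 + ((1 + 5)*(-3) - 1*85)) - 1*(-66298) = (-200 - 9*2² + 110*2)*(126 + ((1 + 5)*(-3) - 1*85)) - 1*(-66298) = (-200 - 9*4 + 220)*(126 + (6*(-3) - 85)) + 66298 = (-200 - 36 + 220)*(126 + (-18 - 85)) + 66298 = -16*(126 - 103) + 66298 = -16*23 + 66298 = -368 + 66298 = 65930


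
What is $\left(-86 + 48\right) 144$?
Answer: $-5472$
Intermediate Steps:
$\left(-86 + 48\right) 144 = \left(-38\right) 144 = -5472$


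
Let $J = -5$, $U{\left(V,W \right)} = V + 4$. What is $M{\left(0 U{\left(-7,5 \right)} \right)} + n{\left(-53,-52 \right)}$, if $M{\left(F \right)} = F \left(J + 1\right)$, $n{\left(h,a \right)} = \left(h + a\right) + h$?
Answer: $-158$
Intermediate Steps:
$U{\left(V,W \right)} = 4 + V$
$n{\left(h,a \right)} = a + 2 h$ ($n{\left(h,a \right)} = \left(a + h\right) + h = a + 2 h$)
$M{\left(F \right)} = - 4 F$ ($M{\left(F \right)} = F \left(-5 + 1\right) = F \left(-4\right) = - 4 F$)
$M{\left(0 U{\left(-7,5 \right)} \right)} + n{\left(-53,-52 \right)} = - 4 \cdot 0 \left(4 - 7\right) + \left(-52 + 2 \left(-53\right)\right) = - 4 \cdot 0 \left(-3\right) - 158 = \left(-4\right) 0 - 158 = 0 - 158 = -158$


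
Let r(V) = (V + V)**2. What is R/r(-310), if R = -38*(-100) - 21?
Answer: 3779/384400 ≈ 0.0098309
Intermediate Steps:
r(V) = 4*V**2 (r(V) = (2*V)**2 = 4*V**2)
R = 3779 (R = 3800 - 21 = 3779)
R/r(-310) = 3779/((4*(-310)**2)) = 3779/((4*96100)) = 3779/384400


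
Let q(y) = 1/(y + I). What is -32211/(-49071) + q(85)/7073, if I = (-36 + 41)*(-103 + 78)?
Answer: 25104923/38245640 ≈ 0.65641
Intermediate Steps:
I = -125 (I = 5*(-25) = -125)
q(y) = 1/(-125 + y) (q(y) = 1/(y - 125) = 1/(-125 + y))
-32211/(-49071) + q(85)/7073 = -32211/(-49071) + 1/((-125 + 85)*7073) = -32211*(-1/49071) + (1/7073)/(-40) = 10737/16357 - 1/40*1/7073 = 10737/16357 - 1/282920 = 25104923/38245640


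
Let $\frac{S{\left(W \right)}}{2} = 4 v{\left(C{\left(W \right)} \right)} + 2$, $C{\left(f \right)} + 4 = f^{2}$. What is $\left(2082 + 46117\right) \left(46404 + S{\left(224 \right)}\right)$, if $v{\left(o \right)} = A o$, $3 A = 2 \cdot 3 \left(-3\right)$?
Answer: $-113838711752$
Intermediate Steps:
$A = -6$ ($A = \frac{2 \cdot 3 \left(-3\right)}{3} = \frac{6 \left(-3\right)}{3} = \frac{1}{3} \left(-18\right) = -6$)
$C{\left(f \right)} = -4 + f^{2}$
$v{\left(o \right)} = - 6 o$
$S{\left(W \right)} = 196 - 48 W^{2}$ ($S{\left(W \right)} = 2 \left(4 \left(- 6 \left(-4 + W^{2}\right)\right) + 2\right) = 2 \left(4 \left(24 - 6 W^{2}\right) + 2\right) = 2 \left(\left(96 - 24 W^{2}\right) + 2\right) = 2 \left(98 - 24 W^{2}\right) = 196 - 48 W^{2}$)
$\left(2082 + 46117\right) \left(46404 + S{\left(224 \right)}\right) = \left(2082 + 46117\right) \left(46404 + \left(196 - 48 \cdot 224^{2}\right)\right) = 48199 \left(46404 + \left(196 - 2408448\right)\right) = 48199 \left(46404 - 2408252\right) = 48199 \left(-2361848\right) = -113838711752$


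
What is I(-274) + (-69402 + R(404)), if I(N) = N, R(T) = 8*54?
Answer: -69244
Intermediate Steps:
R(T) = 432
I(-274) + (-69402 + R(404)) = -274 + (-69402 + 432) = -274 - 68970 = -69244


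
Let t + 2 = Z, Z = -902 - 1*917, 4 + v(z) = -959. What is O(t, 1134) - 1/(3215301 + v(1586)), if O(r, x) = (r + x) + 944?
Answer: 826084865/3214338 ≈ 257.00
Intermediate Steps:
v(z) = -963 (v(z) = -4 - 959 = -963)
Z = -1819 (Z = -902 - 917 = -1819)
t = -1821 (t = -2 - 1819 = -1821)
O(r, x) = 944 + r + x
O(t, 1134) - 1/(3215301 + v(1586)) = (944 - 1821 + 1134) - 1/(3215301 - 963) = 257 - 1/3214338 = 826084865/3214338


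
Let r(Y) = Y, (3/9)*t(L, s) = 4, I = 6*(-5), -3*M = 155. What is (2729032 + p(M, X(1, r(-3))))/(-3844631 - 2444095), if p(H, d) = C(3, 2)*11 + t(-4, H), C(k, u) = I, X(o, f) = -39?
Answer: -1364357/3144363 ≈ -0.43391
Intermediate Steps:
M = -155/3 (M = -⅓*155 = -155/3 ≈ -51.667)
I = -30
t(L, s) = 12 (t(L, s) = 3*4 = 12)
C(k, u) = -30
p(H, d) = -318 (p(H, d) = -30*11 + 12 = -330 + 12 = -318)
(2729032 + p(M, X(1, r(-3))))/(-3844631 - 2444095) = (2729032 - 318)/(-3844631 - 2444095) = 2728714/(-6288726) = 2728714*(-1/6288726) = -1364357/3144363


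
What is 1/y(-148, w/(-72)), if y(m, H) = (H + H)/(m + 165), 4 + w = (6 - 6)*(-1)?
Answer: 153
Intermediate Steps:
w = -4 (w = -4 + (6 - 6)*(-1) = -4 + 0*(-1) = -4 + 0 = -4)
y(m, H) = 2*H/(165 + m) (y(m, H) = (2*H)/(165 + m) = 2*H/(165 + m))
1/y(-148, w/(-72)) = 1/(2*(-4/(-72))/(165 - 148)) = 1/(2*(-4*(-1/72))/17) = 1/(2*(1/18)*(1/17)) = 1/(1/153) = 153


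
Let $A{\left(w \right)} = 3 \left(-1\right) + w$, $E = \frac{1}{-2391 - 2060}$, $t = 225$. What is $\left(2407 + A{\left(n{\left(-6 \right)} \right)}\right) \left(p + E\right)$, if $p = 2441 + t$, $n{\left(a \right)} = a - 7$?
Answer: $\frac{28372478715}{4451} \approx 6.3744 \cdot 10^{6}$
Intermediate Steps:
$E = - \frac{1}{4451}$ ($E = \frac{1}{-4451} = - \frac{1}{4451} \approx -0.00022467$)
$n{\left(a \right)} = -7 + a$
$A{\left(w \right)} = -3 + w$
$p = 2666$ ($p = 2441 + 225 = 2666$)
$\left(2407 + A{\left(n{\left(-6 \right)} \right)}\right) \left(p + E\right) = \left(2407 - 16\right) \left(2666 - \frac{1}{4451}\right) = \left(2407 - 16\right) \frac{11866365}{4451} = 2391 \cdot \frac{11866365}{4451} = \frac{28372478715}{4451}$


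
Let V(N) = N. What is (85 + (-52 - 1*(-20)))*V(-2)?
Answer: -106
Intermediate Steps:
(85 + (-52 - 1*(-20)))*V(-2) = (85 + (-52 - 1*(-20)))*(-2) = (85 + (-52 + 20))*(-2) = (85 - 32)*(-2) = 53*(-2) = -106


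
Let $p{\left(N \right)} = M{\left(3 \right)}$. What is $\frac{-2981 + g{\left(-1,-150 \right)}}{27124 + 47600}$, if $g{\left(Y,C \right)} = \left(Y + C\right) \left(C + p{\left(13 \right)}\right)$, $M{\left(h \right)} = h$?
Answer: $\frac{4804}{18681} \approx 0.25716$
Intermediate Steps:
$p{\left(N \right)} = 3$
$g{\left(Y,C \right)} = \left(3 + C\right) \left(C + Y\right)$ ($g{\left(Y,C \right)} = \left(Y + C\right) \left(C + 3\right) = \left(C + Y\right) \left(3 + C\right) = \left(3 + C\right) \left(C + Y\right)$)
$\frac{-2981 + g{\left(-1,-150 \right)}}{27124 + 47600} = \frac{-2981 + \left(\left(-150\right)^{2} + 3 \left(-150\right) + 3 \left(-1\right) - -150\right)}{27124 + 47600} = \frac{-2981 + \left(22500 - 450 - 3 + 150\right)}{74724} = \left(-2981 + 22197\right) \frac{1}{74724} = 19216 \cdot \frac{1}{74724} = \frac{4804}{18681}$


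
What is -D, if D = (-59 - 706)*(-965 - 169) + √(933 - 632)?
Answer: -867510 - √301 ≈ -8.6753e+5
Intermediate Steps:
D = 867510 + √301 (D = -765*(-1134) + √301 = 867510 + √301 ≈ 8.6753e+5)
-D = -(867510 + √301) = -867510 - √301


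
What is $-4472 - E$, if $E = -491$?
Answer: $-3981$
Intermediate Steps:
$-4472 - E = -4472 - -491 = -4472 + 491 = -3981$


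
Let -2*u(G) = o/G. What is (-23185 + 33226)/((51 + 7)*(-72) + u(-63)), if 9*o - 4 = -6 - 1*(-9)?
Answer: -1626642/676511 ≈ -2.4045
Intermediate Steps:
o = 7/9 (o = 4/9 + (-6 - 1*(-9))/9 = 4/9 + (-6 + 9)/9 = 4/9 + (⅑)*3 = 4/9 + ⅓ = 7/9 ≈ 0.77778)
u(G) = -7/(18*G)
(-23185 + 33226)/((51 + 7)*(-72) + u(-63)) = (-23185 + 33226)/((51 + 7)*(-72) - 7/18/(-63)) = 10041/(58*(-72) - 7/18*(-1/63)) = 10041/(-4176 + 1/162) = 10041/(-676511/162) = 10041*(-162/676511) = -1626642/676511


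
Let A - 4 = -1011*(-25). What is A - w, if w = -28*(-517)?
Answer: 10803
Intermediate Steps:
A = 25279 (A = 4 - 1011*(-25) = 4 + 25275 = 25279)
w = 14476
A - w = 25279 - 1*14476 = 25279 - 14476 = 10803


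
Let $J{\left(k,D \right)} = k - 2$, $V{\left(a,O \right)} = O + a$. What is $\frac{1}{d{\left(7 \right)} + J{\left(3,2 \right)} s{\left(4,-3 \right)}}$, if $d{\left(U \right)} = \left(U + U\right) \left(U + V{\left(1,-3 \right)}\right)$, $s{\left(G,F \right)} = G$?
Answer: $\frac{1}{74} \approx 0.013514$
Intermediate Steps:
$J{\left(k,D \right)} = -2 + k$ ($J{\left(k,D \right)} = k - 2 = -2 + k$)
$d{\left(U \right)} = 2 U \left(-2 + U\right)$ ($d{\left(U \right)} = \left(U + U\right) \left(U + \left(-3 + 1\right)\right) = 2 U \left(U - 2\right) = 2 U \left(-2 + U\right)$)
$\frac{1}{d{\left(7 \right)} + J{\left(3,2 \right)} s{\left(4,-3 \right)}} = \frac{1}{2 \cdot 7 \left(-2 + 7\right) + \left(-2 + 3\right) 4} = \frac{1}{2 \cdot 7 \cdot 5 + 1 \cdot 4} = \frac{1}{70 + 4} = \frac{1}{74}$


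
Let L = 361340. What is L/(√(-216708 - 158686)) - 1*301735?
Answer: -301735 - 180670*I*√375394/187697 ≈ -3.0174e+5 - 589.76*I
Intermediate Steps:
L/(√(-216708 - 158686)) - 1*301735 = 361340/(√(-216708 - 158686)) - 1*301735 = 361340/(√(-375394)) - 301735 = 361340/((I*√375394)) - 301735 = 361340*(-I*√375394/375394) - 301735 = -180670*I*√375394/187697 - 301735 = -301735 - 180670*I*√375394/187697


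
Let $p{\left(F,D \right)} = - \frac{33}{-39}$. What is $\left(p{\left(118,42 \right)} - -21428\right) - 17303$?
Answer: $\frac{53636}{13} \approx 4125.8$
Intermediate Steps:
$p{\left(F,D \right)} = \frac{11}{13}$ ($p{\left(F,D \right)} = \left(-33\right) \left(- \frac{1}{39}\right) = \frac{11}{13}$)
$\left(p{\left(118,42 \right)} - -21428\right) - 17303 = \left(\frac{11}{13} - -21428\right) - 17303 = \left(\frac{11}{13} + 21428\right) - 17303 = \frac{278575}{13} - 17303 = \frac{53636}{13}$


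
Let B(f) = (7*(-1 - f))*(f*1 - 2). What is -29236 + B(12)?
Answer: -30146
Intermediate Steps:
B(f) = (-7 - 7*f)*(-2 + f) (B(f) = (-7 - 7*f)*(f - 2) = (-7 - 7*f)*(-2 + f))
-29236 + B(12) = -29236 + (14 - 7*12² + 7*12) = -29236 + (14 - 7*144 + 84) = -29236 + (14 - 1008 + 84) = -29236 - 910 = -30146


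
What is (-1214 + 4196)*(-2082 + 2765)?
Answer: 2036706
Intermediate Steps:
(-1214 + 4196)*(-2082 + 2765) = 2982*683 = 2036706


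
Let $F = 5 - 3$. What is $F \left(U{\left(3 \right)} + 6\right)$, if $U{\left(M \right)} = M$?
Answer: $18$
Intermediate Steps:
$F = 2$ ($F = 5 - 3 = 2$)
$F \left(U{\left(3 \right)} + 6\right) = 2 \left(3 + 6\right) = 2 \cdot 9 = 18$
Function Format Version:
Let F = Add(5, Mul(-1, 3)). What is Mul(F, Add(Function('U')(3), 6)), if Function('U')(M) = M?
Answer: 18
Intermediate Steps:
F = 2 (F = Add(5, -3) = 2)
Mul(F, Add(Function('U')(3), 6)) = Mul(2, Add(3, 6)) = Mul(2, 9) = 18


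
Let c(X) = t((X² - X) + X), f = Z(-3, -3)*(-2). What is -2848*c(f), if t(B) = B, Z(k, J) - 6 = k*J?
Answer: -2563200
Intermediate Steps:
Z(k, J) = 6 + J*k (Z(k, J) = 6 + k*J = 6 + J*k)
f = -30 (f = (6 - 3*(-3))*(-2) = (6 + 9)*(-2) = 15*(-2) = -30)
c(X) = X² (c(X) = (X² - X) + X = X²)
-2848*c(f) = -2848*(-30)² = -2848*900 = -2563200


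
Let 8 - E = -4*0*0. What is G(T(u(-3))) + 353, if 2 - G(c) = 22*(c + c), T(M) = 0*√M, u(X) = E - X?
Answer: 355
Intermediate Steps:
E = 8 (E = 8 - (-4*0)*0 = 8 - 0*0 = 8 - 1*0 = 8 + 0 = 8)
u(X) = 8 - X
T(M) = 0
G(c) = 2 - 44*c (G(c) = 2 - 22*(c + c) = 2 - 22*2*c = 2 - 44*c)
G(T(u(-3))) + 353 = (2 - 44*0) + 353 = (2 + 0) + 353 = 2 + 353 = 355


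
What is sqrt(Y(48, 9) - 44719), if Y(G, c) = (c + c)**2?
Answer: I*sqrt(44395) ≈ 210.7*I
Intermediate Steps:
Y(G, c) = 4*c**2 (Y(G, c) = (2*c)**2 = 4*c**2)
sqrt(Y(48, 9) - 44719) = sqrt(4*9**2 - 44719) = sqrt(4*81 - 44719) = sqrt(324 - 44719) = sqrt(-44395) = I*sqrt(44395)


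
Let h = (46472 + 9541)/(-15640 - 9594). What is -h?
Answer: 56013/25234 ≈ 2.2197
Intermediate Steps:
h = -56013/25234 (h = 56013/(-25234) = 56013*(-1/25234) = -56013/25234 ≈ -2.2197)
-h = -1*(-56013/25234) = 56013/25234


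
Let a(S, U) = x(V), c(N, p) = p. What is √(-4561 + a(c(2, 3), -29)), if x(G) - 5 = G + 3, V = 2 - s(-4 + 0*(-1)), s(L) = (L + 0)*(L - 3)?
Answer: I*√4579 ≈ 67.668*I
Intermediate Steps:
s(L) = L*(-3 + L)
V = -26 (V = 2 - (-4 + 0*(-1))*(-3 + (-4 + 0*(-1))) = 2 - (-4 + 0)*(-3 + (-4 + 0)) = 2 - (-4)*(-3 - 4) = 2 - (-4)*(-7) = 2 - 1*28 = 2 - 28 = -26)
x(G) = 8 + G (x(G) = 5 + (G + 3) = 5 + (3 + G) = 8 + G)
a(S, U) = -18 (a(S, U) = 8 - 26 = -18)
√(-4561 + a(c(2, 3), -29)) = √(-4561 - 18) = √(-4579) = I*√4579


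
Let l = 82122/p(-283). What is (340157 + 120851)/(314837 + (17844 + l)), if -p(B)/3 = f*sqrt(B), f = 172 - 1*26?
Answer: 57824065733011484/41728056853058099 - 115154151052*I*sqrt(283)/41728056853058099 ≈ 1.3857 - 4.6424e-5*I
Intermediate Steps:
f = 146 (f = 172 - 26 = 146)
p(B) = -438*sqrt(B)
l = 13687*I*sqrt(283)/20659 (l = 82122/((-438*I*sqrt(283))) = 82122*(I*sqrt(283)/123954) = 13687*I*sqrt(283)/20659 ≈ 11.145*I)
(340157 + 120851)/(314837 + (17844 + l)) = (340157 + 120851)/(314837 + (17844 + 13687*I*sqrt(283)/20659)) = 461008/(332681 + 13687*I*sqrt(283)/20659)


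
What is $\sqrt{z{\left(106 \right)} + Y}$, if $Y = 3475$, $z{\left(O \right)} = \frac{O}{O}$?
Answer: $2 \sqrt{869} \approx 58.958$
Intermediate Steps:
$z{\left(O \right)} = 1$
$\sqrt{z{\left(106 \right)} + Y} = \sqrt{1 + 3475} = \sqrt{3476} = 2 \sqrt{869}$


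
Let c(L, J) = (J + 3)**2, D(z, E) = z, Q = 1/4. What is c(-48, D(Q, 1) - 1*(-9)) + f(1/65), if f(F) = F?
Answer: 156081/1040 ≈ 150.08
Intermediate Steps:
Q = 1/4 ≈ 0.25000
c(L, J) = (3 + J)**2
c(-48, D(Q, 1) - 1*(-9)) + f(1/65) = (3 + (1/4 - 1*(-9)))**2 + 1/65 = (3 + (1/4 + 9))**2 + 1/65 = (3 + 37/4)**2 + 1/65 = (49/4)**2 + 1/65 = 2401/16 + 1/65 = 156081/1040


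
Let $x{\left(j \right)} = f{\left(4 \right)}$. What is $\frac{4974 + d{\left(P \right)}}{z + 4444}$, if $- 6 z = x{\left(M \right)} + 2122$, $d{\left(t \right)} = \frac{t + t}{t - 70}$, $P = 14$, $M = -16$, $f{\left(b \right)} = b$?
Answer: $\frac{29841}{24538} \approx 1.2161$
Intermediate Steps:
$x{\left(j \right)} = 4$
$d{\left(t \right)} = \frac{2 t}{-70 + t}$
$z = - \frac{1063}{3}$ ($z = - \frac{4 + 2122}{6} = \left(- \frac{1}{6}\right) 2126 = - \frac{1063}{3} \approx -354.33$)
$\frac{4974 + d{\left(P \right)}}{z + 4444} = \frac{4974 + 2 \cdot 14 \frac{1}{-70 + 14}}{- \frac{1063}{3} + 4444} = \frac{4974 + 2 \cdot 14 \frac{1}{-56}}{\frac{12269}{3}} = \left(4974 + 2 \cdot 14 \left(- \frac{1}{56}\right)\right) \frac{3}{12269} = \left(4974 - \frac{1}{2}\right) \frac{3}{12269} = \frac{9947}{2} \cdot \frac{3}{12269} = \frac{29841}{24538}$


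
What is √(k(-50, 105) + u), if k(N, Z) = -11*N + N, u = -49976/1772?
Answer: √92589658/443 ≈ 21.721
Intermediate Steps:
u = -12494/443 (u = -49976*1/1772 = -12494/443 ≈ -28.203)
k(N, Z) = -10*N
√(k(-50, 105) + u) = √(-10*(-50) - 12494/443) = √(500 - 12494/443) = √(209006/443) = √92589658/443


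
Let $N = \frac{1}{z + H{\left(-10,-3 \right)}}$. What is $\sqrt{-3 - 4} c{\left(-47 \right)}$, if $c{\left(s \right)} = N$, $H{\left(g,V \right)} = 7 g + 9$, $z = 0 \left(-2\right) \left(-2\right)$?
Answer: $- \frac{i \sqrt{7}}{61} \approx - 0.043373 i$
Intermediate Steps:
$z = 0$ ($z = 0 \left(-2\right) = 0$)
$H{\left(g,V \right)} = 9 + 7 g$
$N = - \frac{1}{61}$ ($N = \frac{1}{0 + \left(9 + 7 \left(-10\right)\right)} = \frac{1}{0 + \left(9 - 70\right)} = \frac{1}{0 - 61} = \frac{1}{-61} = - \frac{1}{61} \approx -0.016393$)
$c{\left(s \right)} = - \frac{1}{61}$
$\sqrt{-3 - 4} c{\left(-47 \right)} = \sqrt{-3 - 4} \left(- \frac{1}{61}\right) = \sqrt{-7} \left(- \frac{1}{61}\right) = i \sqrt{7} \left(- \frac{1}{61}\right) = - \frac{i \sqrt{7}}{61}$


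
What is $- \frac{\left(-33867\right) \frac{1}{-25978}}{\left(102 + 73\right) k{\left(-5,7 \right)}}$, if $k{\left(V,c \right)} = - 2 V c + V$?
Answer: $- \frac{33867}{295499750} \approx -0.00011461$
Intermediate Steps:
$k{\left(V,c \right)} = V - 2 V c$ ($k{\left(V,c \right)} = - 2 V c + V = V - 2 V c$)
$- \frac{\left(-33867\right) \frac{1}{-25978}}{\left(102 + 73\right) k{\left(-5,7 \right)}} = - \frac{\left(-33867\right) \frac{1}{-25978}}{\left(102 + 73\right) \left(- 5 \left(1 - 14\right)\right)} = - \frac{\left(-33867\right) \left(- \frac{1}{25978}\right)}{175 \left(- 5 \left(1 - 14\right)\right)} = - \frac{33867}{25978 \cdot 175 \left(\left(-5\right) \left(-13\right)\right)} = - \frac{33867}{25978 \cdot 175 \cdot 65} = - \frac{33867}{25978 \cdot 11375} = \left(-1\right) \frac{33867}{295499750} = - \frac{33867}{295499750}$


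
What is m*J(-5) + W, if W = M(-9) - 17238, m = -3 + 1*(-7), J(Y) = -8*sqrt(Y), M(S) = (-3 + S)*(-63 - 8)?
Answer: -16386 + 80*I*sqrt(5) ≈ -16386.0 + 178.89*I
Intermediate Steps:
M(S) = 213 - 71*S (M(S) = (-3 + S)*(-71) = 213 - 71*S)
m = -10 (m = -3 - 7 = -10)
W = -16386 (W = (213 - 71*(-9)) - 17238 = (213 + 639) - 17238 = 852 - 17238 = -16386)
m*J(-5) + W = -(-80)*sqrt(-5) - 16386 = -(-80)*I*sqrt(5) - 16386 = 80*I*sqrt(5) - 16386 = -16386 + 80*I*sqrt(5)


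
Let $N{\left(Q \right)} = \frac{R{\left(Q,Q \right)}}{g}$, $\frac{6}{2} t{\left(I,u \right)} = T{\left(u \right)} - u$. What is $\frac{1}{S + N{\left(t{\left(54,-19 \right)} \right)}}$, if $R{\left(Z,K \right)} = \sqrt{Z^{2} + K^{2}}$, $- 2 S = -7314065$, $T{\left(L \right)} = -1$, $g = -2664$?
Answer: $\frac{360466379460}{1318237264842552449} + \frac{222 \sqrt{2}}{1318237264842552449} \approx 2.7345 \cdot 10^{-7}$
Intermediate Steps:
$t{\left(I,u \right)} = - \frac{1}{3} - \frac{u}{3}$ ($t{\left(I,u \right)} = \frac{-1 - u}{3} = - \frac{1}{3} - \frac{u}{3}$)
$S = \frac{7314065}{2}$ ($S = \left(- \frac{1}{2}\right) \left(-7314065\right) = \frac{7314065}{2} \approx 3.657 \cdot 10^{6}$)
$R{\left(Z,K \right)} = \sqrt{K^{2} + Z^{2}}$
$N{\left(Q \right)} = - \frac{\sqrt{2} \sqrt{Q^{2}}}{2664}$ ($N{\left(Q \right)} = \frac{\sqrt{Q^{2} + Q^{2}}}{-2664} = \sqrt{2 Q^{2}} \left(- \frac{1}{2664}\right) = \sqrt{2} \sqrt{Q^{2}} \left(- \frac{1}{2664}\right) = - \frac{\sqrt{2} \sqrt{Q^{2}}}{2664}$)
$\frac{1}{S + N{\left(t{\left(54,-19 \right)} \right)}} = \frac{1}{\frac{7314065}{2} - \frac{\sqrt{2} \sqrt{\left(- \frac{1}{3} - - \frac{19}{3}\right)^{2}}}{2664}} = \frac{1}{\frac{7314065}{2} - \frac{\sqrt{2} \sqrt{\left(- \frac{1}{3} + \frac{19}{3}\right)^{2}}}{2664}} = \frac{1}{\frac{7314065}{2} - \frac{\sqrt{2} \sqrt{6^{2}}}{2664}} = \frac{1}{\frac{7314065}{2} - \frac{\sqrt{2} \sqrt{36}}{2664}} = \frac{1}{\frac{7314065}{2} - \frac{1}{2664} \sqrt{2} \cdot 6} = \frac{1}{\frac{7314065}{2} - \frac{\sqrt{2}}{444}}$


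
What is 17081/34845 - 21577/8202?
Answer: -67972467/31755410 ≈ -2.1405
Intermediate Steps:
17081/34845 - 21577/8202 = -67972467/31755410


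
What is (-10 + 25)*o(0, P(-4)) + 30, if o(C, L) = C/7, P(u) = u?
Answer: 30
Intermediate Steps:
o(C, L) = C/7 (o(C, L) = C*(⅐) = C/7)
(-10 + 25)*o(0, P(-4)) + 30 = (-10 + 25)*((⅐)*0) + 30 = 15*0 + 30 = 0 + 30 = 30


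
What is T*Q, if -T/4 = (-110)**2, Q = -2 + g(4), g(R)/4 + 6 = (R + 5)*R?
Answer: -5711200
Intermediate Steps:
g(R) = -24 + 4*R*(5 + R) (g(R) = -24 + 4*((R + 5)*R) = -24 + 4*((5 + R)*R) = -24 + 4*(R*(5 + R)) = -24 + 4*R*(5 + R))
Q = 118 (Q = -2 + (-24 + 4*4**2 + 20*4) = -2 + (-24 + 4*16 + 80) = -2 + (-24 + 64 + 80) = -2 + 120 = 118)
T = -48400 (T = -4*(-110)**2 = -4*12100 = -48400)
T*Q = -48400*118 = -5711200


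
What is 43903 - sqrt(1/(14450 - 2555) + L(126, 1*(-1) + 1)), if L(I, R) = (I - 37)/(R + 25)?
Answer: 43903 - 2*sqrt(125929986)/11895 ≈ 43901.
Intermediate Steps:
L(I, R) = (-37 + I)/(25 + R)
43903 - sqrt(1/(14450 - 2555) + L(126, 1*(-1) + 1)) = 43903 - sqrt(1/(14450 - 2555) + (-37 + 126)/(25 + (1*(-1) + 1))) = 43903 - sqrt(1/11895 + 89/(25 + (-1 + 1))) = 43903 - sqrt(1/11895 + 89/(25 + 0)) = 43903 - sqrt(1/11895 + 89/25) = 43903 - sqrt(211736/59475) = 43903 - 2*sqrt(125929986)/11895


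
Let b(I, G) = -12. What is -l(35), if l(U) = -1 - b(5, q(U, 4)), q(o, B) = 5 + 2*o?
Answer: -11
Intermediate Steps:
l(U) = 11 (l(U) = -1 - 1*(-12) = -1 + 12 = 11)
-l(35) = -1*11 = -11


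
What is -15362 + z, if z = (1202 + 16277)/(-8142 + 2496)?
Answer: -86751331/5646 ≈ -15365.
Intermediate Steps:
z = -17479/5646 (z = 17479/(-5646) = 17479*(-1/5646) = -17479/5646 ≈ -3.0958)
-15362 + z = -15362 - 17479/5646 = -86751331/5646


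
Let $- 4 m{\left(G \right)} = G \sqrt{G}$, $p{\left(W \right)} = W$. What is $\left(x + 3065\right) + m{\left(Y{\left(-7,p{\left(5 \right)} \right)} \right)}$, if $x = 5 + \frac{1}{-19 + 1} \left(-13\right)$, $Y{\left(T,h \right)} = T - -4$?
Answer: $\frac{55273}{18} + \frac{3 i \sqrt{3}}{4} \approx 3070.7 + 1.299 i$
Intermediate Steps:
$Y{\left(T,h \right)} = 4 + T$ ($Y{\left(T,h \right)} = T + 4 = 4 + T$)
$m{\left(G \right)} = - \frac{G^{\frac{3}{2}}}{4}$ ($m{\left(G \right)} = - \frac{G \sqrt{G}}{4} = - \frac{G^{\frac{3}{2}}}{4}$)
$x = \frac{103}{18}$ ($x = 5 + \frac{1}{-18} \left(-13\right) = 5 - - \frac{13}{18} = 5 + \frac{13}{18} = \frac{103}{18} \approx 5.7222$)
$\left(x + 3065\right) + m{\left(Y{\left(-7,p{\left(5 \right)} \right)} \right)} = \left(\frac{103}{18} + 3065\right) - \frac{\left(4 - 7\right)^{\frac{3}{2}}}{4} = \frac{55273}{18} - \frac{\left(-3\right)^{\frac{3}{2}}}{4} = \frac{55273}{18} - \frac{\left(-3\right) i \sqrt{3}}{4} = \frac{55273}{18} + \frac{3 i \sqrt{3}}{4}$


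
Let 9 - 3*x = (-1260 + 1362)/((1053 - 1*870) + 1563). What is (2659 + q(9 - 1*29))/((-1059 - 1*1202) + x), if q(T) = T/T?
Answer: -2322180/1971251 ≈ -1.1780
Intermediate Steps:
x = 2602/873 (x = 3 - (-1260 + 1362)/(3*((1053 - 1*870) + 1563)) = 3 - 34/((1053 - 870) + 1563) = 3 - 34/(183 + 1563) = 3 - 34/1746 = 3 - 1/3*17/291 = 3 - 17/873 = 2602/873 ≈ 2.9805)
q(T) = 1
(2659 + q(9 - 1*29))/((-1059 - 1*1202) + x) = (2659 + 1)/((-1059 - 1*1202) + 2602/873) = 2660/((-1059 - 1202) + 2602/873) = 2660/(-2261 + 2602/873) = 2660/(-1971251/873) = 2660*(-873/1971251) = -2322180/1971251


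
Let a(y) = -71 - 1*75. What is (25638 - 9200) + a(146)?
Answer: 16292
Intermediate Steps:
a(y) = -146 (a(y) = -71 - 75 = -146)
(25638 - 9200) + a(146) = (25638 - 9200) - 146 = 16438 - 146 = 16292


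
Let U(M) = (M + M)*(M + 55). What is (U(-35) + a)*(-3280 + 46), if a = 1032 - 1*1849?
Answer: 7169778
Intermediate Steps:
U(M) = 2*M*(55 + M) (U(M) = (2*M)*(55 + M) = 2*M*(55 + M))
a = -817 (a = 1032 - 1849 = -817)
(U(-35) + a)*(-3280 + 46) = (2*(-35)*(55 - 35) - 817)*(-3280 + 46) = (2*(-35)*20 - 817)*(-3234) = (-1400 - 817)*(-3234) = -2217*(-3234) = 7169778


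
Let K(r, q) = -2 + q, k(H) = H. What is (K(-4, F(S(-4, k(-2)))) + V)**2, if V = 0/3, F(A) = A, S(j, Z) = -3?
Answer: 25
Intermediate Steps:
V = 0 (V = 0*(1/3) = 0)
(K(-4, F(S(-4, k(-2)))) + V)**2 = ((-2 - 3) + 0)**2 = (-5 + 0)**2 = (-5)**2 = 25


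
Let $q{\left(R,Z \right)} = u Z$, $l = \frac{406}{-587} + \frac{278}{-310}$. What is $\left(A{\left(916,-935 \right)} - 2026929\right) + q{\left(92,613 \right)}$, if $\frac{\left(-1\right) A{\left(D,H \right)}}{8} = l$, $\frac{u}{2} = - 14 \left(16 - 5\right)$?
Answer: $- \frac{201597310821}{90985} \approx -2.2157 \cdot 10^{6}$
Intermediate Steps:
$u = -308$ ($u = 2 \left(- 14 \left(16 - 5\right)\right) = 2 \left(\left(-14\right) 11\right) = 2 \left(-154\right) = -308$)
$l = - \frac{144523}{90985}$ ($l = 406 \left(- \frac{1}{587}\right) + 278 \left(- \frac{1}{310}\right) = - \frac{406}{587} - \frac{139}{155} = - \frac{144523}{90985} \approx -1.5884$)
$q{\left(R,Z \right)} = - 308 Z$
$A{\left(D,H \right)} = \frac{1156184}{90985}$ ($A{\left(D,H \right)} = \left(-8\right) \left(- \frac{144523}{90985}\right) = \frac{1156184}{90985}$)
$\left(A{\left(916,-935 \right)} - 2026929\right) + q{\left(92,613 \right)} = \left(\frac{1156184}{90985} - 2026929\right) - 188804 = - \frac{184418978881}{90985} - 188804 = - \frac{201597310821}{90985}$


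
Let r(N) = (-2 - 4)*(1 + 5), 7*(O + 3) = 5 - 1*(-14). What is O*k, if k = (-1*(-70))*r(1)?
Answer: 720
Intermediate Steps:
O = -2/7 (O = -3 + (5 - 1*(-14))/7 = -3 + (5 + 14)/7 = -3 + (⅐)*19 = -3 + 19/7 = -2/7 ≈ -0.28571)
r(N) = -36 (r(N) = -6*6 = -36)
k = -2520 (k = -1*(-70)*(-36) = 70*(-36) = -2520)
O*k = -2/7*(-2520) = 720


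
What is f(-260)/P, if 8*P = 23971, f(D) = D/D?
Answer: 8/23971 ≈ 0.00033374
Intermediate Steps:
f(D) = 1
P = 23971/8 (P = (⅛)*23971 = 23971/8 ≈ 2996.4)
f(-260)/P = 1/(23971/8) = 1*(8/23971) = 8/23971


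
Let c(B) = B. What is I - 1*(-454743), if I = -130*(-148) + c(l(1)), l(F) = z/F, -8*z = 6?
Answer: 1895929/4 ≈ 4.7398e+5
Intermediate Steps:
z = -¾ (z = -⅛*6 = -¾ ≈ -0.75000)
l(F) = -3/(4*F)
I = 76957/4 (I = -130*(-148) - ¾/1 = 19240 - ¾*1 = 19240 - ¾ = 76957/4 ≈ 19239.)
I - 1*(-454743) = 76957/4 - 1*(-454743) = 76957/4 + 454743 = 1895929/4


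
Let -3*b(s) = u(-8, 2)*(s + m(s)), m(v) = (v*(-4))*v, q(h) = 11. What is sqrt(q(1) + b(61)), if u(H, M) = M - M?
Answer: sqrt(11) ≈ 3.3166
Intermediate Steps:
u(H, M) = 0
m(v) = -4*v**2 (m(v) = (-4*v)*v = -4*v**2)
b(s) = 0 (b(s) = -0*(s - 4*s**2) = -1/3*0 = 0)
sqrt(q(1) + b(61)) = sqrt(11 + 0) = sqrt(11)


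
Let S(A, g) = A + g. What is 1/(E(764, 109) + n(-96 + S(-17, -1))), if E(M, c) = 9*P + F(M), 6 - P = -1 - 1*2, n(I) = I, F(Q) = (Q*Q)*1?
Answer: 1/583663 ≈ 1.7133e-6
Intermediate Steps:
F(Q) = Q² (F(Q) = Q²*1 = Q²)
P = 9 (P = 6 - (-1 - 1*2) = 6 - (-1 - 2) = 6 - 1*(-3) = 6 + 3 = 9)
E(M, c) = 81 + M² (E(M, c) = 9*9 + M² = 81 + M²)
1/(E(764, 109) + n(-96 + S(-17, -1))) = 1/((81 + 764²) + (-96 + (-17 - 1))) = 1/((81 + 583696) + (-96 - 18)) = 1/(583777 - 114) = 1/583663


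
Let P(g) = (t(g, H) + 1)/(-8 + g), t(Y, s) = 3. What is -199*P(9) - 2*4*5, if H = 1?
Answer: -836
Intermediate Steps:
P(g) = 4/(-8 + g) (P(g) = (3 + 1)/(-8 + g) = 4/(-8 + g))
-199*P(9) - 2*4*5 = -796/(-8 + 9) - 2*4*5 = -796/1 - 8*5 = -796 - 40 = -836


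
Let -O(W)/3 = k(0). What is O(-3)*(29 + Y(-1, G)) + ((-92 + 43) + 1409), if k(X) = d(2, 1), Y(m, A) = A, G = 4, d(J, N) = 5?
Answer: 865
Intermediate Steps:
k(X) = 5
O(W) = -15 (O(W) = -3*5 = -15)
O(-3)*(29 + Y(-1, G)) + ((-92 + 43) + 1409) = -15*(29 + 4) + ((-92 + 43) + 1409) = -15*33 + (-49 + 1409) = -495 + 1360 = 865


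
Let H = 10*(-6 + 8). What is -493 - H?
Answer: -513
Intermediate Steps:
H = 20 (H = 10*2 = 20)
-493 - H = -493 - 1*20 = -493 - 20 = -513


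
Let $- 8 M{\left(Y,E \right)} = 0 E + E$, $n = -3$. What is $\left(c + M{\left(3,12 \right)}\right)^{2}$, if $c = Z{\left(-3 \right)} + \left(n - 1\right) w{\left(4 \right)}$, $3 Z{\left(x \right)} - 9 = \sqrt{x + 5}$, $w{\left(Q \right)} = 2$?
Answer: $\frac{1529}{36} - \frac{13 \sqrt{2}}{3} \approx 36.344$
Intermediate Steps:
$Z{\left(x \right)} = 3 + \frac{\sqrt{5 + x}}{3}$ ($Z{\left(x \right)} = 3 + \frac{\sqrt{x + 5}}{3} = 3 + \frac{\sqrt{5 + x}}{3}$)
$M{\left(Y,E \right)} = - \frac{E}{8}$ ($M{\left(Y,E \right)} = - \frac{0 E + E}{8} = - \frac{0 + E}{8} = - \frac{E}{8}$)
$c = -5 + \frac{\sqrt{2}}{3}$ ($c = \left(3 + \frac{\sqrt{5 - 3}}{3}\right) + \left(-3 - 1\right) 2 = \left(3 + \frac{\sqrt{2}}{3}\right) + \left(-3 - 1\right) 2 = \left(3 + \frac{\sqrt{2}}{3}\right) - 8 = -5 + \frac{\sqrt{2}}{3} \approx -4.5286$)
$\left(c + M{\left(3,12 \right)}\right)^{2} = \left(\left(-5 + \frac{\sqrt{2}}{3}\right) - \frac{3}{2}\right)^{2} = \left(- \frac{13}{2} + \frac{\sqrt{2}}{3}\right)^{2}$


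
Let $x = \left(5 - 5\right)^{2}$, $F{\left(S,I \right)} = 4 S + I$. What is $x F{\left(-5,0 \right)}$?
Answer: $0$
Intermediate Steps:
$F{\left(S,I \right)} = I + 4 S$
$x = 0$ ($x = 0^{2} = 0$)
$x F{\left(-5,0 \right)} = 0 \left(0 + 4 \left(-5\right)\right) = 0 \left(0 - 20\right) = 0 \left(-20\right) = 0$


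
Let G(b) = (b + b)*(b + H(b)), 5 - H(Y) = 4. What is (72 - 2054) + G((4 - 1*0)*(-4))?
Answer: -1502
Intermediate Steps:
H(Y) = 1 (H(Y) = 5 - 1*4 = 5 - 4 = 1)
G(b) = 2*b*(1 + b) (G(b) = (b + b)*(b + 1) = (2*b)*(1 + b) = 2*b*(1 + b))
(72 - 2054) + G((4 - 1*0)*(-4)) = (72 - 2054) + 2*((4 - 1*0)*(-4))*(1 + (4 - 1*0)*(-4)) = -1982 + 2*((4 + 0)*(-4))*(1 + (4 + 0)*(-4)) = -1982 + 2*(4*(-4))*(1 + 4*(-4)) = -1982 + 2*(-16)*(1 - 16) = -1982 + 2*(-16)*(-15) = -1982 + 480 = -1502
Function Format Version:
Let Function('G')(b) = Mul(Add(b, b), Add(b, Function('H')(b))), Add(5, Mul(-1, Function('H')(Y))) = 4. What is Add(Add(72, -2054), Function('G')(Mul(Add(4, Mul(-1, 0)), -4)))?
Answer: -1502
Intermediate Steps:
Function('H')(Y) = 1 (Function('H')(Y) = Add(5, Mul(-1, 4)) = Add(5, -4) = 1)
Function('G')(b) = Mul(2, b, Add(1, b)) (Function('G')(b) = Mul(Add(b, b), Add(b, 1)) = Mul(Mul(2, b), Add(1, b)) = Mul(2, b, Add(1, b)))
Add(Add(72, -2054), Function('G')(Mul(Add(4, Mul(-1, 0)), -4))) = Add(Add(72, -2054), Mul(2, Mul(Add(4, Mul(-1, 0)), -4), Add(1, Mul(Add(4, Mul(-1, 0)), -4)))) = Add(-1982, Mul(2, Mul(Add(4, 0), -4), Add(1, Mul(Add(4, 0), -4)))) = Add(-1982, Mul(2, Mul(4, -4), Add(1, Mul(4, -4)))) = Add(-1982, Mul(2, -16, Add(1, -16))) = Add(-1982, Mul(2, -16, -15)) = Add(-1982, 480) = -1502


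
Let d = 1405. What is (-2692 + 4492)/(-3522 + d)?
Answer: -1800/2117 ≈ -0.85026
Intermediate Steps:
(-2692 + 4492)/(-3522 + d) = (-2692 + 4492)/(-3522 + 1405) = 1800/(-2117) = 1800*(-1/2117) = -1800/2117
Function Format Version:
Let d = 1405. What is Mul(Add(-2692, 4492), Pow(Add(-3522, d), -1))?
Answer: Rational(-1800, 2117) ≈ -0.85026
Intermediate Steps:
Mul(Add(-2692, 4492), Pow(Add(-3522, d), -1)) = Mul(Add(-2692, 4492), Pow(Add(-3522, 1405), -1)) = Mul(1800, Pow(-2117, -1)) = Mul(1800, Rational(-1, 2117)) = Rational(-1800, 2117)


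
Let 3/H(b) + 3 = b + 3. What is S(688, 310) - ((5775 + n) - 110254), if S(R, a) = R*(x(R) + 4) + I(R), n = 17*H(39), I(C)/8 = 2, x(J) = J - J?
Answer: 1394194/13 ≈ 1.0725e+5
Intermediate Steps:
x(J) = 0
H(b) = 3/b (H(b) = 3/(-3 + (b + 3)) = 3/(-3 + (3 + b)) = 3/b)
I(C) = 16 (I(C) = 8*2 = 16)
n = 17/13 (n = 17*(3/39) = 17*(3*(1/39)) = 17*(1/13) = 17/13 ≈ 1.3077)
S(R, a) = 16 + 4*R (S(R, a) = R*(0 + 4) + 16 = R*4 + 16 = 4*R + 16 = 16 + 4*R)
S(688, 310) - ((5775 + n) - 110254) = (16 + 4*688) - ((5775 + 17/13) - 110254) = (16 + 2752) - (75092/13 - 110254) = 2768 - 1*(-1358210/13) = 2768 + 1358210/13 = 1394194/13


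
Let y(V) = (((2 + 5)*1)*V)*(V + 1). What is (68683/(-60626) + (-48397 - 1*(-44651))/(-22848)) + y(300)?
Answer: 218893184014153/346295712 ≈ 6.3210e+5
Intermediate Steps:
y(V) = 7*V*(1 + V) (y(V) = ((7*1)*V)*(1 + V) = (7*V)*(1 + V) = 7*V*(1 + V))
(68683/(-60626) + (-48397 - 1*(-44651))/(-22848)) + y(300) = (68683/(-60626) + (-48397 - 1*(-44651))/(-22848)) + 7*300*(1 + 300) = (68683*(-1/60626) + (-48397 + 44651)*(-1/22848)) + 7*300*301 = (-68683/60626 - 3746*(-1/22848)) + 632100 = (-68683/60626 + 1873/11424) + 632100 = -335541047/346295712 + 632100 = 218893184014153/346295712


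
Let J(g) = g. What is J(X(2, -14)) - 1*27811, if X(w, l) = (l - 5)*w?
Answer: -27849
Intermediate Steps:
X(w, l) = w*(-5 + l) (X(w, l) = (-5 + l)*w = w*(-5 + l))
J(X(2, -14)) - 1*27811 = 2*(-5 - 14) - 1*27811 = 2*(-19) - 27811 = -38 - 27811 = -27849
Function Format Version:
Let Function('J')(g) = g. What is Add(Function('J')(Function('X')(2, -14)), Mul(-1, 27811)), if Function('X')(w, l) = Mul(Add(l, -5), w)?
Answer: -27849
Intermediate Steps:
Function('X')(w, l) = Mul(w, Add(-5, l)) (Function('X')(w, l) = Mul(Add(-5, l), w) = Mul(w, Add(-5, l)))
Add(Function('J')(Function('X')(2, -14)), Mul(-1, 27811)) = Add(Mul(2, Add(-5, -14)), Mul(-1, 27811)) = Add(Mul(2, -19), -27811) = Add(-38, -27811) = -27849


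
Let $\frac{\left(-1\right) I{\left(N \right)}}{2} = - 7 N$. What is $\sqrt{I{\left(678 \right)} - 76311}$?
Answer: $i \sqrt{66819} \approx 258.49 i$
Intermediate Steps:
$I{\left(N \right)} = 14 N$ ($I{\left(N \right)} = - 2 \left(- 7 N\right) = 14 N$)
$\sqrt{I{\left(678 \right)} - 76311} = \sqrt{14 \cdot 678 - 76311} = \sqrt{9492 - 76311} = \sqrt{-66819} = i \sqrt{66819}$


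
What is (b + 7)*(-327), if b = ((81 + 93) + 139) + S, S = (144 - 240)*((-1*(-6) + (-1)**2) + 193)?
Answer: 6173760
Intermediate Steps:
S = -19200 (S = -96*((6 + 1) + 193) = -96*(7 + 193) = -96*200 = -19200)
b = -18887 (b = ((81 + 93) + 139) - 19200 = (174 + 139) - 19200 = 313 - 19200 = -18887)
(b + 7)*(-327) = (-18887 + 7)*(-327) = -18880*(-327) = 6173760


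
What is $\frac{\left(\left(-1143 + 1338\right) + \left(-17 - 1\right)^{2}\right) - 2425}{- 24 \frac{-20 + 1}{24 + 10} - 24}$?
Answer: $\frac{16201}{90} \approx 180.01$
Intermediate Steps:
$\frac{\left(\left(-1143 + 1338\right) + \left(-17 - 1\right)^{2}\right) - 2425}{- 24 \frac{-20 + 1}{24 + 10} - 24} = \frac{\left(195 + \left(-18\right)^{2}\right) - 2425}{- 24 \left(- \frac{19}{34}\right) - 24} = \frac{\left(195 + 324\right) - 2425}{- 24 \left(\left(-19\right) \frac{1}{34}\right) - 24} = \frac{519 - 2425}{\left(-24\right) \left(- \frac{19}{34}\right) - 24} = - \frac{1906}{\frac{228}{17} - 24} = - \frac{1906}{- \frac{180}{17}} = \left(-1906\right) \left(- \frac{17}{180}\right) = \frac{16201}{90}$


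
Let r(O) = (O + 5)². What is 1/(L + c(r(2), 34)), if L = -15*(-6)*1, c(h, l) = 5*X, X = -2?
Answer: 1/80 ≈ 0.012500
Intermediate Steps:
r(O) = (5 + O)²
c(h, l) = -10 (c(h, l) = 5*(-2) = -10)
L = 90 (L = 90*1 = 90)
1/(L + c(r(2), 34)) = 1/(90 - 10) = 1/80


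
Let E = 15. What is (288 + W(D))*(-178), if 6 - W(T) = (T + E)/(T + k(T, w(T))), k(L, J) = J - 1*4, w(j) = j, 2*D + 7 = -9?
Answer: -523943/10 ≈ -52394.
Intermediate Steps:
D = -8 (D = -7/2 + (½)*(-9) = -7/2 - 9/2 = -8)
k(L, J) = -4 + J (k(L, J) = J - 4 = -4 + J)
W(T) = 6 - (15 + T)/(-4 + 2*T) (W(T) = 6 - (T + 15)/(T + (-4 + T)) = 6 - (15 + T)/(-4 + 2*T))
(288 + W(D))*(-178) = (288 + (-39 + 11*(-8))/(2*(-2 - 8)))*(-178) = (288 + (½)*(-39 - 88)/(-10))*(-178) = (288 + (½)*(-⅒)*(-127))*(-178) = (288 + 127/20)*(-178) = (5887/20)*(-178) = -523943/10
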